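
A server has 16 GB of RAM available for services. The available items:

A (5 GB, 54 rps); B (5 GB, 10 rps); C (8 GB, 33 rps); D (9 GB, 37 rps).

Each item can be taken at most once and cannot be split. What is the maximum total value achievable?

This is a 0/1 knapsack; check combinations near the capacity.
- A+D: memory 5+9=14, value 54+37=91
- A+C: memory 5+8=13, value 54+33=87
- A+B: memory 5+5=10, value 54+10=64
- A: memory 5, value 54
- B+D: memory 5+9=14, value 10+37=47
Best: 91 rps.

91 rps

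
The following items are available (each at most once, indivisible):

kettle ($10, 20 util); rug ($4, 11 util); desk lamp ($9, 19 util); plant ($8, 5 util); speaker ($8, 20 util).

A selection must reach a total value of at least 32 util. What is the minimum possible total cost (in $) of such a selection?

Subsets with value ≥ 32, sorted by total cost:
- desk lamp+speaker: cost 17, value 39
- kettle+speaker: cost 18, value 40
- kettle+desk lamp: cost 19, value 39
Minimum cost: 17 $.

17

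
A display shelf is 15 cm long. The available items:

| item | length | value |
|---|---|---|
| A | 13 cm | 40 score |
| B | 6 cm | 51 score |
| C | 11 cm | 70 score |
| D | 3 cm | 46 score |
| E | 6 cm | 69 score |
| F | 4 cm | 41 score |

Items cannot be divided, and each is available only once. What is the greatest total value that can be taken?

166 score

Check high-value combinations within 15 cm:
- B+D+E: length 6+3+6=15, value 51+46+69=166
- D+E+F: length 3+6+4=13, value 46+69+41=156
- B+D+F: length 6+3+4=13, value 51+46+41=138
- B+E: length 6+6=12, value 51+69=120
- C+D: length 11+3=14, value 70+46=116
Best: 166 score.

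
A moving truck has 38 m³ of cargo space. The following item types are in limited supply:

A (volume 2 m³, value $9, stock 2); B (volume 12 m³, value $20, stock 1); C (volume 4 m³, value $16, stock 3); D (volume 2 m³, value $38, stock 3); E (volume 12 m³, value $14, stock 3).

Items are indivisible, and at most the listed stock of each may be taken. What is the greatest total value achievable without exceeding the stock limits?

$200

Best selections within volume 38 and stock limits:
- 2×A + 1×B + 3×C + 3×D: volume 34, value 200
- 2×A + 3×C + 3×D + 1×E: volume 34, value 194
- 1×A + 1×B + 3×C + 3×D: volume 32, value 191
- 1×A + 3×C + 3×D + 1×E: volume 32, value 185
Best: $200.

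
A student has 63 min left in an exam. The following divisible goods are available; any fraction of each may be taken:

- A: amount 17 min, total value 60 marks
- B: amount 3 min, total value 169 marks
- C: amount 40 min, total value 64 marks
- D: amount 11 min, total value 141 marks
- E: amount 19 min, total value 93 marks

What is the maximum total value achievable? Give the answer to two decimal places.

Take in order of value per unit:
- B (169/3 per unit): all 3 → value 169, running total 169.00
- D (141/11 per unit): all 11 → value 141, running total 310.00
- E (93/19 per unit): all 19 → value 93, running total 403.00
- A (60/17 per unit): all 17 → value 60, running total 463.00
- C (64/40 per unit): 13 of 40 → value 13×64/40 = 20.8000, running total 483.80
Total 483.80.

483.80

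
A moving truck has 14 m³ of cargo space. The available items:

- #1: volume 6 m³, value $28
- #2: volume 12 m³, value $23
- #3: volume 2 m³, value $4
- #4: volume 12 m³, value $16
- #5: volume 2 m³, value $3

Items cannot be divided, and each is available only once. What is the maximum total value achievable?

$35

Check high-value combinations within 14 m³:
- #1+#3+#5: volume 6+2+2=10, value 28+4+3=35
- #1+#3: volume 6+2=8, value 28+4=32
- #1+#5: volume 6+2=8, value 28+3=31
- #1: volume 6, value 28
Best: $35.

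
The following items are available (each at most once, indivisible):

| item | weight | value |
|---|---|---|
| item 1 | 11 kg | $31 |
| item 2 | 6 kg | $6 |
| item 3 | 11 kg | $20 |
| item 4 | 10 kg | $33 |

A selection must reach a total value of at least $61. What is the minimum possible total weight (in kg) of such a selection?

Subsets with value ≥ 61, sorted by total weight:
- item 1+item 4: weight 21, value 64
- item 1+item 2+item 4: weight 27, value 70
Minimum weight: 21 kg.

21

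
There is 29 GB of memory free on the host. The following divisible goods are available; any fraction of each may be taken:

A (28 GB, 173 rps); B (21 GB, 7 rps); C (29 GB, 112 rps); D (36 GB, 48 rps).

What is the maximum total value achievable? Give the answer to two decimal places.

176.86

Take in order of value per unit:
- A (173/28 per unit): all 28 → value 173, running total 173.00
- C (112/29 per unit): 1 of 29 → value 1×112/29 = 3.8621, running total 176.86
Total 176.86.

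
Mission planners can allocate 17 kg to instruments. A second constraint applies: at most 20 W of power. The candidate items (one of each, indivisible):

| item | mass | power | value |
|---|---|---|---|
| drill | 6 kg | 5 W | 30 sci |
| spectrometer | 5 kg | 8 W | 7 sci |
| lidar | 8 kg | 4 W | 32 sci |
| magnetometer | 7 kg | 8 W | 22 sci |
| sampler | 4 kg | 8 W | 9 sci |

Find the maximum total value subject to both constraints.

Feasible sets respecting both limits:
- drill+lidar: mass 14, power 9, value 62
- lidar+magnetometer: mass 15, power 12, value 54
- drill+magnetometer: mass 13, power 13, value 52
- spectrometer+lidar+sampler: mass 17, power 20, value 48
Best: 62 sci.

62 sci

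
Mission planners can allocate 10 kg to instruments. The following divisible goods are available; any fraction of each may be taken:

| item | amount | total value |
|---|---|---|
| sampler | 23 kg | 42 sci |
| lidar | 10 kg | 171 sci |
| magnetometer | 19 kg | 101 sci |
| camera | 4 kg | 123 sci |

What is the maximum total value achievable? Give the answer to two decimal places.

Take in order of value per unit:
- camera (123/4 per unit): all 4 → value 123, running total 123.00
- lidar (171/10 per unit): 6 of 10 → value 6×171/10 = 102.6000, running total 225.60
Total 225.60.

225.60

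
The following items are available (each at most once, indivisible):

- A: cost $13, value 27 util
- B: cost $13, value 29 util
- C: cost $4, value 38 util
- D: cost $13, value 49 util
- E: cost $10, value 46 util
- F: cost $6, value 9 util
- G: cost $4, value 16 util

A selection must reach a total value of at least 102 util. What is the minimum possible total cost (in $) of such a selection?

Subsets with value ≥ 102, sorted by total cost:
- C+D+G: cost 21, value 103
- C+E+F+G: cost 24, value 109
- C+D+E: cost 27, value 133
Minimum cost: 21 $.

21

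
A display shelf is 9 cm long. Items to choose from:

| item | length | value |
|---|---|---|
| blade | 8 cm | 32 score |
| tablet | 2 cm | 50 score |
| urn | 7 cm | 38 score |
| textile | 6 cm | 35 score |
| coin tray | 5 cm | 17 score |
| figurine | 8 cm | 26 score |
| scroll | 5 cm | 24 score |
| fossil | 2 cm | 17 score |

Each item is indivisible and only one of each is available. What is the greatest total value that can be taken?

Check high-value combinations within 9 cm:
- tablet+scroll+fossil: length 2+5+2=9, value 50+24+17=91
- tablet+urn: length 2+7=9, value 50+38=88
- tablet+textile: length 2+6=8, value 50+35=85
- tablet+coin tray+fossil: length 2+5+2=9, value 50+17+17=84
Best: 91 score.

91 score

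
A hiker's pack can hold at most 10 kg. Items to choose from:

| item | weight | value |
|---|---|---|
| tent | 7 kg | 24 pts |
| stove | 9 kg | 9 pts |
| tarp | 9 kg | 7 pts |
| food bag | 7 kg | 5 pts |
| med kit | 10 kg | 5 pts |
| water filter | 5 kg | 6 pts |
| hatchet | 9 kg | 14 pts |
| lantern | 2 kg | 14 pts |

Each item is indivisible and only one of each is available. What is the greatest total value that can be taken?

38 pts

Check high-value combinations within 10 kg:
- tent+lantern: weight 7+2=9, value 24+14=38
- tent: weight 7, value 24
- water filter+lantern: weight 5+2=7, value 6+14=20
- food bag+lantern: weight 7+2=9, value 5+14=19
- lantern: weight 2, value 14
Best: 38 pts.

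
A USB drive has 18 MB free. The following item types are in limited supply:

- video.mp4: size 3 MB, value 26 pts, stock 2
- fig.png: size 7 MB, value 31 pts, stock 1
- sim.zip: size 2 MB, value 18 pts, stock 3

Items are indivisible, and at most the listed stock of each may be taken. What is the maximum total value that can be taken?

119 pts

Best selections within size 18 and stock limits:
- 2×video.mp4 + 1×fig.png + 2×sim.zip: size 17, value 119
- 1×video.mp4 + 1×fig.png + 3×sim.zip: size 16, value 111
Best: 119 pts.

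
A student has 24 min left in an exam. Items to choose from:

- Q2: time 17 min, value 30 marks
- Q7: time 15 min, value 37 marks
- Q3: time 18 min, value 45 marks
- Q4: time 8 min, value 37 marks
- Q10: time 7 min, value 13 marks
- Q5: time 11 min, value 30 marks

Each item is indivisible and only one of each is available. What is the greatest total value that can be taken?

74 marks

Check high-value combinations within 24 min:
- Q7+Q4: time 15+8=23, value 37+37=74
- Q4+Q5: time 8+11=19, value 37+30=67
- Q4+Q10: time 8+7=15, value 37+13=50
- Q7+Q10: time 15+7=22, value 37+13=50
- Q3: time 18, value 45
Best: 74 marks.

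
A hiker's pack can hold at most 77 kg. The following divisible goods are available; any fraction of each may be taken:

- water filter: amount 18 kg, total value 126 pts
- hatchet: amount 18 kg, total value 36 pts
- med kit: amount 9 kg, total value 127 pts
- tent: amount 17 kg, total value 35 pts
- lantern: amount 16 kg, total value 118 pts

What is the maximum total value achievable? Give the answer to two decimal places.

440.00

Take in order of value per unit:
- med kit (127/9 per unit): all 9 → value 127, running total 127.00
- lantern (118/16 per unit): all 16 → value 118, running total 245.00
- water filter (126/18 per unit): all 18 → value 126, running total 371.00
- tent (35/17 per unit): all 17 → value 35, running total 406.00
- hatchet (36/18 per unit): 17 of 18 → value 17×36/18 = 34.0000, running total 440.00
Total 440.00.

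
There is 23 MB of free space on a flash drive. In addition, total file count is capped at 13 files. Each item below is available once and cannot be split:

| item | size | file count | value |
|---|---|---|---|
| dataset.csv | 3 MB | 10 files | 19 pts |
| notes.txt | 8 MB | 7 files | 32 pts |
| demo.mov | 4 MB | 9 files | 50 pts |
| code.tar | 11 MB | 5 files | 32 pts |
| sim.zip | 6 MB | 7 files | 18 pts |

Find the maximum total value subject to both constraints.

Feasible sets respecting both limits:
- notes.txt+code.tar: size 19, file count 12, value 64
- demo.mov: size 4, file count 9, value 50
- code.tar+sim.zip: size 17, file count 12, value 50
- notes.txt: size 8, file count 7, value 32
Best: 64 pts.

64 pts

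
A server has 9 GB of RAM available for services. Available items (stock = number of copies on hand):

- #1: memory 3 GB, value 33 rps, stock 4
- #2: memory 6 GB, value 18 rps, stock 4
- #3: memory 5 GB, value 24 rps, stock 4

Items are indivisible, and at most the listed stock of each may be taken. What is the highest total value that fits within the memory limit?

99 rps

Top feasible selections:
- 3×#1: memory 9, value 99
- 2×#1: memory 6, value 66
- 1×#1 + 1×#3: memory 8, value 57
Best: 99 rps.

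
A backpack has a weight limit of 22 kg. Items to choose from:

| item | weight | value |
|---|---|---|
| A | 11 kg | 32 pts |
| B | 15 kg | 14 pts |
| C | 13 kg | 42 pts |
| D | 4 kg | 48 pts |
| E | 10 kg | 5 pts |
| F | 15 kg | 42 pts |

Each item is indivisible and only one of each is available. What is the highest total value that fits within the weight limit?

This is a 0/1 knapsack; check combinations near the capacity.
- C+D: weight 13+4=17, value 42+48=90
- D+F: weight 4+15=19, value 48+42=90
- A+D: weight 11+4=15, value 32+48=80
- B+D: weight 15+4=19, value 14+48=62
Best: 90 pts.

90 pts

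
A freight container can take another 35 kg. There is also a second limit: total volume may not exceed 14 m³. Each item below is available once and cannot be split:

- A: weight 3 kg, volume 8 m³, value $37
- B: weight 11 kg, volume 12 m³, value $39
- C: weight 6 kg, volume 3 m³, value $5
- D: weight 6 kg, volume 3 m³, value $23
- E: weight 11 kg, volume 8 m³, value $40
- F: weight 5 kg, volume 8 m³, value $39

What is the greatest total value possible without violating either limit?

Feasible sets respecting both limits:
- C+D+E: weight 23, volume 14, value 68
- C+D+F: weight 17, volume 14, value 67
- A+C+D: weight 15, volume 14, value 65
Best: $68.

$68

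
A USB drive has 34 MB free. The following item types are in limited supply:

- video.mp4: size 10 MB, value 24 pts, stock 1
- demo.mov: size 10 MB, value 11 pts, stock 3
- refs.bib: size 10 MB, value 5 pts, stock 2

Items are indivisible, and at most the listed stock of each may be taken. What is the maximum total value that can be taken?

46 pts

Best selections within size 34 and stock limits:
- 1×video.mp4 + 2×demo.mov: size 30, value 46
- 1×video.mp4 + 1×demo.mov + 1×refs.bib: size 30, value 40
- 1×video.mp4 + 1×demo.mov: size 20, value 35
Best: 46 pts.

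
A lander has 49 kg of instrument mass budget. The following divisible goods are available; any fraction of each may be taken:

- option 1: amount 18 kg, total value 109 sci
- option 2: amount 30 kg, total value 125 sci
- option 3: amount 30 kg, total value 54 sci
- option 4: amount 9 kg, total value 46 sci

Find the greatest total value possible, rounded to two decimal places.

246.67

Take in order of value per unit:
- option 1 (109/18 per unit): all 18 → value 109, running total 109.00
- option 4 (46/9 per unit): all 9 → value 46, running total 155.00
- option 2 (125/30 per unit): 22 of 30 → value 22×125/30 = 91.6667, running total 246.67
Total 246.67.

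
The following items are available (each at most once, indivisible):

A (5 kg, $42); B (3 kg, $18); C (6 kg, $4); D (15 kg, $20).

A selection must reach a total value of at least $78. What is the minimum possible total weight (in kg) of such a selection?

23

Subsets with value ≥ 78, sorted by total weight:
- A+B+D: weight 23, value 80
- A+B+C+D: weight 29, value 84
Minimum weight: 23 kg.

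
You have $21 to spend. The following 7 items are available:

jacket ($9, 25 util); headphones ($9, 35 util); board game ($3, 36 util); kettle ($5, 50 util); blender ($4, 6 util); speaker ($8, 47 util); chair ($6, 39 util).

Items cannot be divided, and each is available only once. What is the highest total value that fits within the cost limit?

139 util

This is a 0/1 knapsack; check combinations near the capacity.
- board game+kettle+blender+speaker: cost 3+5+4+8=20, value 36+50+6+47=139
- kettle+speaker+chair: cost 5+8+6=19, value 50+47+39=136
- board game+kettle+speaker: cost 3+5+8=16, value 36+50+47=133
Best: 139 util.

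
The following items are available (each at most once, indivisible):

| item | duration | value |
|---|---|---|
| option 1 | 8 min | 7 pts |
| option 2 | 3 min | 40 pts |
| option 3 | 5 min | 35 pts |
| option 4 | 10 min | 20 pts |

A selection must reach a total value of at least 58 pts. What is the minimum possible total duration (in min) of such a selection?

Subsets with value ≥ 58, sorted by total duration:
- option 2+option 3: duration 8, value 75
- option 2+option 4: duration 13, value 60
- option 1+option 2+option 3: duration 16, value 82
- option 2+option 3+option 4: duration 18, value 95
Minimum duration: 8 min.

8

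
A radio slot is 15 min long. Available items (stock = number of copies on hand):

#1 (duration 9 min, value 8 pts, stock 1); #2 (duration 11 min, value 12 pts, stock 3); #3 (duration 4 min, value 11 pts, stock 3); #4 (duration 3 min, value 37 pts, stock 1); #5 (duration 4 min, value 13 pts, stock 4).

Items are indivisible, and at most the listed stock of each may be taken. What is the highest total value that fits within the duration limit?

76 pts

Top feasible selections:
- 1×#4 + 3×#5: duration 15, value 76
- 1×#3 + 1×#4 + 2×#5: duration 15, value 74
- 2×#3 + 1×#4 + 1×#5: duration 15, value 72
Best: 76 pts.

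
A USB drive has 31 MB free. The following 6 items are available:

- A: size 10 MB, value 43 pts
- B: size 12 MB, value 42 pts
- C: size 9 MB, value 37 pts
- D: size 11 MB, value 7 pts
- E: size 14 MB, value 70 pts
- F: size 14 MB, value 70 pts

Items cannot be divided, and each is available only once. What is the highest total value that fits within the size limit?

Check high-value combinations within 31 MB:
- E+F: size 14+14=28, value 70+70=140
- A+B+C: size 10+12+9=31, value 43+42+37=122
- A+E: size 10+14=24, value 43+70=113
Best: 140 pts.

140 pts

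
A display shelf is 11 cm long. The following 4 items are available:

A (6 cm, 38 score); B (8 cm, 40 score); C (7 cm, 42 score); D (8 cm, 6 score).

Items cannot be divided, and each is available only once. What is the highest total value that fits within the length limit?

42 score

Check high-value combinations within 11 cm:
- C: length 7, value 42
- B: length 8, value 40
- A: length 6, value 38
Best: 42 score.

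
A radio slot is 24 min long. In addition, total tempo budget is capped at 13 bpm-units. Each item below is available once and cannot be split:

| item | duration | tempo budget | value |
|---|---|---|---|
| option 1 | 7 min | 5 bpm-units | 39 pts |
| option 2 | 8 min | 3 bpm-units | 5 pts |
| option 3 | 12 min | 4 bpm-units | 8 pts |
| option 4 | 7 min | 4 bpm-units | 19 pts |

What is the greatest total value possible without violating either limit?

Feasible sets respecting both limits:
- option 1+option 2+option 4: duration 22, tempo budget 12, value 63
- option 1+option 4: duration 14, tempo budget 9, value 58
- option 1+option 3: duration 19, tempo budget 9, value 47
Best: 63 pts.

63 pts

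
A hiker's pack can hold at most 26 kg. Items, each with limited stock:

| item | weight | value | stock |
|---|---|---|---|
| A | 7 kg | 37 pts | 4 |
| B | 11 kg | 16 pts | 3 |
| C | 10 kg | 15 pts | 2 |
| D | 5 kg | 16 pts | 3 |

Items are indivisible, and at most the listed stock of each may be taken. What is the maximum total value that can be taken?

127 pts

Best selections within weight 26 and stock limits:
- 3×A + 1×D: weight 26, value 127
- 3×A: weight 21, value 111
Best: 127 pts.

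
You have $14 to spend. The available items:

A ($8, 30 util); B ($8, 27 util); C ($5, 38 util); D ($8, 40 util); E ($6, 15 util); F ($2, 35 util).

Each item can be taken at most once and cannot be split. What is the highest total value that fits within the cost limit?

This is a 0/1 knapsack; check combinations near the capacity.
- C+E+F: cost 5+6+2=13, value 38+15+35=88
- C+D: cost 5+8=13, value 38+40=78
- D+F: cost 8+2=10, value 40+35=75
- C+F: cost 5+2=7, value 38+35=73
- A+C: cost 8+5=13, value 30+38=68
Best: 88 util.

88 util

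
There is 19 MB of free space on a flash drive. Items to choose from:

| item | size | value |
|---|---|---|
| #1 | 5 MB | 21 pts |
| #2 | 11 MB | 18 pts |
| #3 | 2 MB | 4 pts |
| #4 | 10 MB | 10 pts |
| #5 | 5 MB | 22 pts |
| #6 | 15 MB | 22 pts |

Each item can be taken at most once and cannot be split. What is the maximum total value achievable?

Check high-value combinations within 19 MB:
- #1+#3+#5: size 5+2+5=12, value 21+4+22=47
- #2+#3+#5: size 11+2+5=18, value 18+4+22=44
- #1+#5: size 5+5=10, value 21+22=43
Best: 47 pts.

47 pts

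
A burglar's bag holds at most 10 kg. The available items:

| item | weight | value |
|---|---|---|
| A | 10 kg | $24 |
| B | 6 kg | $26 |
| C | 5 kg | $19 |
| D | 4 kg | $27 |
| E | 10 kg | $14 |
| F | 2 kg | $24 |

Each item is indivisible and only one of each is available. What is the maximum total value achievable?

$53

This is a 0/1 knapsack; check combinations near the capacity.
- B+D: weight 6+4=10, value 26+27=53
- D+F: weight 4+2=6, value 27+24=51
- B+F: weight 6+2=8, value 26+24=50
Best: $53.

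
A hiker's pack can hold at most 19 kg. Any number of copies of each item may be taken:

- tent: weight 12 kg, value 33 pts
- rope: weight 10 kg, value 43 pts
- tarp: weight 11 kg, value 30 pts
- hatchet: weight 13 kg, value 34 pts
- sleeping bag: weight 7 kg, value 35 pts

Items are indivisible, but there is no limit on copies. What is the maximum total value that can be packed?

78 pts

Best value-per-unit is sleeping bag at 35/7; filling with it alone gives 2×35 = 70.
Optimal mix: 1×rope + 1×sleeping bag → weight 17, value 78.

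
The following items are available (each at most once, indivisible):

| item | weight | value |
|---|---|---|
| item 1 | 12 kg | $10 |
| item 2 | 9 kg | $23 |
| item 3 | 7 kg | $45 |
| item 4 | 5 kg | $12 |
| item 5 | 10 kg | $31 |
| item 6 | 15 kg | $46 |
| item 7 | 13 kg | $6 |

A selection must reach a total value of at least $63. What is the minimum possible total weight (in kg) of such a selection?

16

Subsets with value ≥ 63, sorted by total weight:
- item 2+item 3: weight 16, value 68
- item 3+item 5: weight 17, value 76
Minimum weight: 16 kg.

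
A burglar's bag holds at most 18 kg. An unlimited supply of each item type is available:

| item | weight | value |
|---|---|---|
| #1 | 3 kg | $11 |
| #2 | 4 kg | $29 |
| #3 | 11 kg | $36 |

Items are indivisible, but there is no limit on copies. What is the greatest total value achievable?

Best value-per-unit is #2 at 29/4, and filling with it alone uses weight 4×4=16. No mix of the others beats 4×29 = 116.

$116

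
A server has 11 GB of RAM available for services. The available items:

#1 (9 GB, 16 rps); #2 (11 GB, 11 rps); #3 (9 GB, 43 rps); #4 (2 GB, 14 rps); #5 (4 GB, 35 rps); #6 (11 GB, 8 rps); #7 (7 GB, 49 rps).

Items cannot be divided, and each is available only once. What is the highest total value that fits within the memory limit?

84 rps

Check high-value combinations within 11 GB:
- #5+#7: memory 4+7=11, value 35+49=84
- #4+#7: memory 2+7=9, value 14+49=63
- #3+#4: memory 9+2=11, value 43+14=57
- #4+#5: memory 2+4=6, value 14+35=49
Best: 84 rps.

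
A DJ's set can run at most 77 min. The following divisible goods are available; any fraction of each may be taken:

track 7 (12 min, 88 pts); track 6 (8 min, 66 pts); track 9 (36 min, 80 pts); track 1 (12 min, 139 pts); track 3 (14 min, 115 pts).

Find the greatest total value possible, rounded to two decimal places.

Take in order of value per unit:
- track 1 (139/12 per unit): all 12 → value 139, running total 139.00
- track 6 (66/8 per unit): all 8 → value 66, running total 205.00
- track 3 (115/14 per unit): all 14 → value 115, running total 320.00
- track 7 (88/12 per unit): all 12 → value 88, running total 408.00
- track 9 (80/36 per unit): 31 of 36 → value 31×80/36 = 68.8889, running total 476.89
Total 476.89.

476.89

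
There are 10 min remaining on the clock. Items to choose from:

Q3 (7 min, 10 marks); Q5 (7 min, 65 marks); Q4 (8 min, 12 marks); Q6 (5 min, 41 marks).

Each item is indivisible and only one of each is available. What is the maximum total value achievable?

65 marks

Check high-value combinations within 10 min:
- Q5: time 7, value 65
- Q6: time 5, value 41
- Q4: time 8, value 12
- Q3: time 7, value 10
Best: 65 marks.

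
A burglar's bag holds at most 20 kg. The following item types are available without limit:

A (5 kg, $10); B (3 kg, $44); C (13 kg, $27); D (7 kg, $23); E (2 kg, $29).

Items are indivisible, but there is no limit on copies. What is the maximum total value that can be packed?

$293

Best value-per-unit is B at 44/3; filling with it alone gives 6×44 = 264.
Optimal mix: 6×B + 1×E → weight 20, value 293.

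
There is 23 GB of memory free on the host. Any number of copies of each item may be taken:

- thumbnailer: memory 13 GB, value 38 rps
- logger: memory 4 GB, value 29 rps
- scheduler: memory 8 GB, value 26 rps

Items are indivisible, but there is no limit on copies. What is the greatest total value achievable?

145 rps

Best value-per-unit is logger at 29/4, and filling with it alone uses memory 5×4=20. No mix of the others beats 5×29 = 145.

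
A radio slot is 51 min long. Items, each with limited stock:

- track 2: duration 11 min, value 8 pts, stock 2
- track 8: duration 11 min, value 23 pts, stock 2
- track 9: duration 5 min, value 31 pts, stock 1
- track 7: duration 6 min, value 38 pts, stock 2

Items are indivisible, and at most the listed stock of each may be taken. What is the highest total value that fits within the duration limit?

161 pts

Top feasible selections:
- 1×track 2 + 2×track 8 + 1×track 9 + 2×track 7: duration 50, value 161
- 2×track 8 + 1×track 9 + 2×track 7: duration 39, value 153
- 2×track 2 + 1×track 8 + 1×track 9 + 2×track 7: duration 50, value 146
- 1×track 2 + 1×track 8 + 1×track 9 + 2×track 7: duration 39, value 138
Best: 161 pts.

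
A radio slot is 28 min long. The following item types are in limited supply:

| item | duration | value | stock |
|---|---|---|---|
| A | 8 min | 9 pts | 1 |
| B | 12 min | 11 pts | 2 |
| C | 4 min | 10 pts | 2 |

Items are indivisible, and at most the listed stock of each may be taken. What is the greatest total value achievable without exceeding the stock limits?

40 pts

Best selections within duration 28 and stock limits:
- 1×A + 1×B + 2×C: duration 28, value 40
- 2×B + 1×C: duration 28, value 32
- 1×B + 2×C: duration 20, value 31
Best: 40 pts.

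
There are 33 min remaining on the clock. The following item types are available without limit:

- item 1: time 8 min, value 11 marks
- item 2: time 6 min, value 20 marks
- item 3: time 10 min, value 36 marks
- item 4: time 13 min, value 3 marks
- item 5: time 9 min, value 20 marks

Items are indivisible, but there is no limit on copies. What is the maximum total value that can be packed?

112 marks

Best value-per-unit is item 3 at 36/10; filling with it alone gives 3×36 = 108.
Optimal mix: 2×item 2 + 2×item 3 → time 32, value 112.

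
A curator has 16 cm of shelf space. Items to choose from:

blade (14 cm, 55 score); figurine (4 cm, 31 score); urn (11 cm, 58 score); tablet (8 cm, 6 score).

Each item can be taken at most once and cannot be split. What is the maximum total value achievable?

Check high-value combinations within 16 cm:
- figurine+urn: length 4+11=15, value 31+58=89
- urn: length 11, value 58
- blade: length 14, value 55
Best: 89 score.

89 score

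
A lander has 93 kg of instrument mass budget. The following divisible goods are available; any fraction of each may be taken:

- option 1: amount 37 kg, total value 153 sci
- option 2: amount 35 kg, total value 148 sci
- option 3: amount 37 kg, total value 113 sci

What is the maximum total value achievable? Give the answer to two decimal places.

Take in order of value per unit:
- option 2 (148/35 per unit): all 35 → value 148, running total 148.00
- option 1 (153/37 per unit): all 37 → value 153, running total 301.00
- option 3 (113/37 per unit): 21 of 37 → value 21×113/37 = 64.1351, running total 365.14
Total 365.14.

365.14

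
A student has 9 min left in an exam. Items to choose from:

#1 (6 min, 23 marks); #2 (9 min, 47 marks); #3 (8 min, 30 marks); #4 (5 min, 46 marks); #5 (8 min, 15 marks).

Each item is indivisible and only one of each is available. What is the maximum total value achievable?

This is a 0/1 knapsack; check combinations near the capacity.
- #2: time 9, value 47
- #4: time 5, value 46
- #3: time 8, value 30
Best: 47 marks.

47 marks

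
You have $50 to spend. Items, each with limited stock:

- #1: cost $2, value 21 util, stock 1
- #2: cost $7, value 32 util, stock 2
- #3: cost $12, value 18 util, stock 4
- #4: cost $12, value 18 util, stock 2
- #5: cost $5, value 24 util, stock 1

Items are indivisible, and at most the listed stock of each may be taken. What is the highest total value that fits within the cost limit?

Top feasible selections:
- 1×#1 + 2×#2 + 2×#4 + 1×#5: cost 45, value 145
- 1×#1 + 2×#2 + 1×#3 + 1×#4 + 1×#5: cost 45, value 145
- 1×#1 + 2×#2 + 2×#3 + 1×#5: cost 45, value 145
- 1×#1 + 1×#2 + 1×#3 + 2×#4 + 1×#5: cost 50, value 131
Best: 145 util.

145 util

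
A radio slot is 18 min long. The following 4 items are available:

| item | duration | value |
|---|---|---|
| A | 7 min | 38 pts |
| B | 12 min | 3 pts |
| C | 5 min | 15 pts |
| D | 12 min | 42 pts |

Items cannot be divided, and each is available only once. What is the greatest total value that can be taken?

57 pts

Check high-value combinations within 18 min:
- C+D: duration 5+12=17, value 15+42=57
- A+C: duration 7+5=12, value 38+15=53
- D: duration 12, value 42
- A: duration 7, value 38
- B+C: duration 12+5=17, value 3+15=18
Best: 57 pts.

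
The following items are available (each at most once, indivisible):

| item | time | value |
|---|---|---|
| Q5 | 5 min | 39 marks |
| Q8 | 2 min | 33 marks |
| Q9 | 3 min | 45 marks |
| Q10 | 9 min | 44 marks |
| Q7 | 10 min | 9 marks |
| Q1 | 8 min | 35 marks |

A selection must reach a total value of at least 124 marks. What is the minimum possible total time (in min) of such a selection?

Subsets with value ≥ 124, sorted by total time:
- Q5+Q9+Q10: time 17, value 128
- Q5+Q8+Q9+Q1: time 18, value 152
- Q5+Q8+Q9+Q10: time 19, value 161
Minimum time: 17 min.

17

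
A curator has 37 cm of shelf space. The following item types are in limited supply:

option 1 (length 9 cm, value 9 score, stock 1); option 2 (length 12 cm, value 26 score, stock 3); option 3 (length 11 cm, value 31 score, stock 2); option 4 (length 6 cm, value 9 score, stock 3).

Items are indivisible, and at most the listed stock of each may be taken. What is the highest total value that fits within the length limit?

88 score

Best selections within length 37 and stock limits:
- 1×option 2 + 2×option 3: length 34, value 88
- 2×option 2 + 1×option 3: length 35, value 83
- 2×option 3 + 2×option 4: length 34, value 80
Best: 88 score.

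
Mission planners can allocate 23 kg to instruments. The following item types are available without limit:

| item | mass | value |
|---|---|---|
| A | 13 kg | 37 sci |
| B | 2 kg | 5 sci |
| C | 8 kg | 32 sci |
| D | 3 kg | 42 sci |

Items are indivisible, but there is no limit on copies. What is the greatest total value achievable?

Best value-per-unit is D at 42/3; filling with it alone gives 7×42 = 294.
Optimal mix: 1×B + 7×D → mass 23, value 299.

299 sci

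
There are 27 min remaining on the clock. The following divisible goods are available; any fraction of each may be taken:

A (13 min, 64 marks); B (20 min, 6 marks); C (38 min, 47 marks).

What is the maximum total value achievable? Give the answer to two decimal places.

Take in order of value per unit:
- A (64/13 per unit): all 13 → value 64, running total 64.00
- C (47/38 per unit): 14 of 38 → value 14×47/38 = 17.3158, running total 81.32
Total 81.32.

81.32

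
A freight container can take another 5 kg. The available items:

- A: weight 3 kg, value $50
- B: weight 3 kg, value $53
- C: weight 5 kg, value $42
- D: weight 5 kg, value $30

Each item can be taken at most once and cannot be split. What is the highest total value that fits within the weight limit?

$53

Check high-value combinations within 5 kg:
- B: weight 3, value 53
- A: weight 3, value 50
- C: weight 5, value 42
- D: weight 5, value 30
Best: $53.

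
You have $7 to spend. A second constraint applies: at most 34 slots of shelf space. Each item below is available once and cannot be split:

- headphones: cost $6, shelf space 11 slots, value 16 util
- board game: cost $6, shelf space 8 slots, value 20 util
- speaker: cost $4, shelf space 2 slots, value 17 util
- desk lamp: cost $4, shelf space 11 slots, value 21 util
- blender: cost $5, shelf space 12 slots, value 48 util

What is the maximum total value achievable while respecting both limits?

Feasible sets respecting both limits:
- blender: cost 5, shelf space 12, value 48
- desk lamp: cost 4, shelf space 11, value 21
- board game: cost 6, shelf space 8, value 20
- speaker: cost 4, shelf space 2, value 17
Best: 48 util.

48 util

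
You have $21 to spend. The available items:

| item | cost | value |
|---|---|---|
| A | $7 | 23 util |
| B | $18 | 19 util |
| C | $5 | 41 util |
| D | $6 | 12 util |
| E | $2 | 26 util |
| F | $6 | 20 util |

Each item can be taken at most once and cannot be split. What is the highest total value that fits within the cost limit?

110 util

Check high-value combinations within $21:
- A+C+E+F: cost 7+5+2+6=20, value 23+41+26+20=110
- A+C+D+E: cost 7+5+6+2=20, value 23+41+12+26=102
- C+D+E+F: cost 5+6+2+6=19, value 41+12+26+20=99
Best: 110 util.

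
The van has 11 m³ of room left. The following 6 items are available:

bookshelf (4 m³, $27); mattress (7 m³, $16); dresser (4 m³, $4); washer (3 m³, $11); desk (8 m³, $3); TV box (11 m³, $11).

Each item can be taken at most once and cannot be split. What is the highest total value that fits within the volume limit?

Check high-value combinations within 11 m³:
- bookshelf+mattress: volume 4+7=11, value 27+16=43
- bookshelf+dresser+washer: volume 4+4+3=11, value 27+4+11=42
- bookshelf+washer: volume 4+3=7, value 27+11=38
- bookshelf+dresser: volume 4+4=8, value 27+4=31
- bookshelf: volume 4, value 27
Best: $43.

$43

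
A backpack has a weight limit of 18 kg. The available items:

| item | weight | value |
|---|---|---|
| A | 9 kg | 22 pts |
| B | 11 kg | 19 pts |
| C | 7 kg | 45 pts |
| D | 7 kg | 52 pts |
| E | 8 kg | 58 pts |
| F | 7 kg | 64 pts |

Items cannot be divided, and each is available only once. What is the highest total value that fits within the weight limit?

Check high-value combinations within 18 kg:
- E+F: weight 8+7=15, value 58+64=122
- D+F: weight 7+7=14, value 52+64=116
- D+E: weight 7+8=15, value 52+58=110
Best: 122 pts.

122 pts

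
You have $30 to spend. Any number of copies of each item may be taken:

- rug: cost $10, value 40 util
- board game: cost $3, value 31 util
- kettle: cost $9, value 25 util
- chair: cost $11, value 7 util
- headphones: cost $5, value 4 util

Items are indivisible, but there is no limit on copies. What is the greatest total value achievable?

Best value-per-unit is board game at 31/3, and filling with it alone uses cost 10×3=30. No mix of the others beats 10×31 = 310.

310 util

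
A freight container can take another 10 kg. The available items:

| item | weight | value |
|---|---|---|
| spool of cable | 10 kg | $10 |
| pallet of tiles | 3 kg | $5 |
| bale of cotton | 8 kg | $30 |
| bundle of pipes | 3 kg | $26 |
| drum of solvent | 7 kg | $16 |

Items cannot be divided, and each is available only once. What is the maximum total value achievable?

$42

Check high-value combinations within 10 kg:
- bundle of pipes+drum of solvent: weight 3+7=10, value 26+16=42
- pallet of tiles+bundle of pipes: weight 3+3=6, value 5+26=31
- bale of cotton: weight 8, value 30
- bundle of pipes: weight 3, value 26
- pallet of tiles+drum of solvent: weight 3+7=10, value 5+16=21
Best: $42.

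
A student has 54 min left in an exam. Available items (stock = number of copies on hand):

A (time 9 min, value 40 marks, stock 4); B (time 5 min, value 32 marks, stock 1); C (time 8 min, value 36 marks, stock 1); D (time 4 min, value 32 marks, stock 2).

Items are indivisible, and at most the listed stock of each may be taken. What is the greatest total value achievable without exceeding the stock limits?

Best selections within time 54 and stock limits:
- 4×A + 1×C + 2×D: time 52, value 260
- 4×A + 1×B + 1×C + 1×D: time 53, value 260
- 4×A + 1×B + 2×D: time 49, value 256
Best: 260 marks.

260 marks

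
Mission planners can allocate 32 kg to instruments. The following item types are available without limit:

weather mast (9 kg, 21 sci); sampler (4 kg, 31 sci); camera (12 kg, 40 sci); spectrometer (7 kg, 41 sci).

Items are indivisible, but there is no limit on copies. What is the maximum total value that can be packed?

Best value-per-unit is sampler at 31/4, and filling with it alone uses mass 8×4=32. No mix of the others beats 8×31 = 248.

248 sci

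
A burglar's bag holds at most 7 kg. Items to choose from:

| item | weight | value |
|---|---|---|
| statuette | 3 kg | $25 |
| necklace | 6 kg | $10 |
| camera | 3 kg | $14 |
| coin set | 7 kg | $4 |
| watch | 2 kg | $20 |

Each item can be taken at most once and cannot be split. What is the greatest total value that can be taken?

$45

Check high-value combinations within 7 kg:
- statuette+watch: weight 3+2=5, value 25+20=45
- statuette+camera: weight 3+3=6, value 25+14=39
- camera+watch: weight 3+2=5, value 14+20=34
Best: $45.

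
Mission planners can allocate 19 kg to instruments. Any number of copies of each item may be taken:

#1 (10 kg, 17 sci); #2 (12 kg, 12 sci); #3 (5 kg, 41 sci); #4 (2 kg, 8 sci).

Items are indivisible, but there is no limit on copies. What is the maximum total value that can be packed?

Best value-per-unit is #3 at 41/5; filling with it alone gives 3×41 = 123.
Optimal mix: 3×#3 + 2×#4 → mass 19, value 139.

139 sci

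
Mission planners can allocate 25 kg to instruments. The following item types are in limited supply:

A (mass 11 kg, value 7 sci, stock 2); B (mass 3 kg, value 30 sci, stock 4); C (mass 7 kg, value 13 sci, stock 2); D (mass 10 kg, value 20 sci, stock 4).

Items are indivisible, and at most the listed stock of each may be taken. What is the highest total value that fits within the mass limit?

Top feasible selections:
- 4×B + 1×D: mass 22, value 140
- 4×B + 1×C: mass 19, value 133
Best: 140 sci.

140 sci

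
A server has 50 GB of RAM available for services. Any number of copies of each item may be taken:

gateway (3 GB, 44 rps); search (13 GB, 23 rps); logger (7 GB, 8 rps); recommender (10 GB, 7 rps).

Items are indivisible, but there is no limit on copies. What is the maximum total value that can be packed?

Best value-per-unit is gateway at 44/3, and filling with it alone uses memory 16×3=48. No mix of the others beats 16×44 = 704.

704 rps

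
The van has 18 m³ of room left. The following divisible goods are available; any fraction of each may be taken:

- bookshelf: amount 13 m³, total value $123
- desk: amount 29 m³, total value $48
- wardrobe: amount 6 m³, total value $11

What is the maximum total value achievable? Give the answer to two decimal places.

Take in order of value per unit:
- bookshelf (123/13 per unit): all 13 → value 123, running total 123.00
- wardrobe (11/6 per unit): 5 of 6 → value 5×11/6 = 9.1667, running total 132.17
Total 132.17.

132.17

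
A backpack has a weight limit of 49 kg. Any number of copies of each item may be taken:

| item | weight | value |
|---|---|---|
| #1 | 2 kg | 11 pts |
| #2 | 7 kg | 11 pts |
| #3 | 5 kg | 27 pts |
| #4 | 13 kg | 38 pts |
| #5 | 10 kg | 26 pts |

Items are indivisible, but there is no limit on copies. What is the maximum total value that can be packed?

Best value-per-unit is #1 at 11/2; filling with it alone gives 24×11 = 264.
Optimal mix: 22×#1 + 1×#3 → weight 49, value 269.

269 pts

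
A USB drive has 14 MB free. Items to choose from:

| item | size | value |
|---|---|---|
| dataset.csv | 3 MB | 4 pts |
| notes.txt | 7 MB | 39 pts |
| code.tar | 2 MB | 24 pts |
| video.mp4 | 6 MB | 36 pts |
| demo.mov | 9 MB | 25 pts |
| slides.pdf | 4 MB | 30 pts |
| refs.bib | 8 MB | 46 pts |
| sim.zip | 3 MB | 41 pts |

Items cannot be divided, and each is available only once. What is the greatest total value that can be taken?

Check high-value combinations within 14 MB:
- code.tar+refs.bib+sim.zip: size 2+8+3=13, value 24+46+41=111
- notes.txt+slides.pdf+sim.zip: size 7+4+3=14, value 39+30+41=110
- video.mp4+slides.pdf+sim.zip: size 6+4+3=13, value 36+30+41=107
- dataset.csv+code.tar+video.mp4+sim.zip: size 3+2+6+3=14, value 4+24+36+41=105
- notes.txt+code.tar+sim.zip: size 7+2+3=12, value 39+24+41=104
Best: 111 pts.

111 pts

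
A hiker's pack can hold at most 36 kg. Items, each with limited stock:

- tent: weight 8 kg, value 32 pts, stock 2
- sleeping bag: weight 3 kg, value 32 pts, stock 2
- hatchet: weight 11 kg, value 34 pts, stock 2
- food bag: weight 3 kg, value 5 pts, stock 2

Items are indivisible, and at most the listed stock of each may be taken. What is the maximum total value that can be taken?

Top feasible selections:
- 2×tent + 2×sleeping bag + 1×hatchet + 1×food bag: weight 36, value 167
- 1×tent + 2×sleeping bag + 2×hatchet: weight 36, value 164
Best: 167 pts.

167 pts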